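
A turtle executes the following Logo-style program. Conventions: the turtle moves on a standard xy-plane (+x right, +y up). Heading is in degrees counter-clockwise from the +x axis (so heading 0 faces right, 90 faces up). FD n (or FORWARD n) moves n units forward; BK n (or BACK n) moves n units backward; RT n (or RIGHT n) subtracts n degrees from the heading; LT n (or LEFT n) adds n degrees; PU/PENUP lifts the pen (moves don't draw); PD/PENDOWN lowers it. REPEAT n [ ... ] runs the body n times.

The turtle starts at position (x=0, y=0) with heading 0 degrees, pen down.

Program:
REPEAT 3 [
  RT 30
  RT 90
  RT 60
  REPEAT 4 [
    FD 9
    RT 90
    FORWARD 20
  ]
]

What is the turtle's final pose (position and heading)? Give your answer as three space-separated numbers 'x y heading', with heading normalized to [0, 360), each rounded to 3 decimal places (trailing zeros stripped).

Executing turtle program step by step:
Start: pos=(0,0), heading=0, pen down
REPEAT 3 [
  -- iteration 1/3 --
  RT 30: heading 0 -> 330
  RT 90: heading 330 -> 240
  RT 60: heading 240 -> 180
  REPEAT 4 [
    -- iteration 1/4 --
    FD 9: (0,0) -> (-9,0) [heading=180, draw]
    RT 90: heading 180 -> 90
    FD 20: (-9,0) -> (-9,20) [heading=90, draw]
    -- iteration 2/4 --
    FD 9: (-9,20) -> (-9,29) [heading=90, draw]
    RT 90: heading 90 -> 0
    FD 20: (-9,29) -> (11,29) [heading=0, draw]
    -- iteration 3/4 --
    FD 9: (11,29) -> (20,29) [heading=0, draw]
    RT 90: heading 0 -> 270
    FD 20: (20,29) -> (20,9) [heading=270, draw]
    -- iteration 4/4 --
    FD 9: (20,9) -> (20,0) [heading=270, draw]
    RT 90: heading 270 -> 180
    FD 20: (20,0) -> (0,0) [heading=180, draw]
  ]
  -- iteration 2/3 --
  RT 30: heading 180 -> 150
  RT 90: heading 150 -> 60
  RT 60: heading 60 -> 0
  REPEAT 4 [
    -- iteration 1/4 --
    FD 9: (0,0) -> (9,0) [heading=0, draw]
    RT 90: heading 0 -> 270
    FD 20: (9,0) -> (9,-20) [heading=270, draw]
    -- iteration 2/4 --
    FD 9: (9,-20) -> (9,-29) [heading=270, draw]
    RT 90: heading 270 -> 180
    FD 20: (9,-29) -> (-11,-29) [heading=180, draw]
    -- iteration 3/4 --
    FD 9: (-11,-29) -> (-20,-29) [heading=180, draw]
    RT 90: heading 180 -> 90
    FD 20: (-20,-29) -> (-20,-9) [heading=90, draw]
    -- iteration 4/4 --
    FD 9: (-20,-9) -> (-20,0) [heading=90, draw]
    RT 90: heading 90 -> 0
    FD 20: (-20,0) -> (0,0) [heading=0, draw]
  ]
  -- iteration 3/3 --
  RT 30: heading 0 -> 330
  RT 90: heading 330 -> 240
  RT 60: heading 240 -> 180
  REPEAT 4 [
    -- iteration 1/4 --
    FD 9: (0,0) -> (-9,0) [heading=180, draw]
    RT 90: heading 180 -> 90
    FD 20: (-9,0) -> (-9,20) [heading=90, draw]
    -- iteration 2/4 --
    FD 9: (-9,20) -> (-9,29) [heading=90, draw]
    RT 90: heading 90 -> 0
    FD 20: (-9,29) -> (11,29) [heading=0, draw]
    -- iteration 3/4 --
    FD 9: (11,29) -> (20,29) [heading=0, draw]
    RT 90: heading 0 -> 270
    FD 20: (20,29) -> (20,9) [heading=270, draw]
    -- iteration 4/4 --
    FD 9: (20,9) -> (20,0) [heading=270, draw]
    RT 90: heading 270 -> 180
    FD 20: (20,0) -> (0,0) [heading=180, draw]
  ]
]
Final: pos=(0,0), heading=180, 24 segment(s) drawn

Answer: 0 0 180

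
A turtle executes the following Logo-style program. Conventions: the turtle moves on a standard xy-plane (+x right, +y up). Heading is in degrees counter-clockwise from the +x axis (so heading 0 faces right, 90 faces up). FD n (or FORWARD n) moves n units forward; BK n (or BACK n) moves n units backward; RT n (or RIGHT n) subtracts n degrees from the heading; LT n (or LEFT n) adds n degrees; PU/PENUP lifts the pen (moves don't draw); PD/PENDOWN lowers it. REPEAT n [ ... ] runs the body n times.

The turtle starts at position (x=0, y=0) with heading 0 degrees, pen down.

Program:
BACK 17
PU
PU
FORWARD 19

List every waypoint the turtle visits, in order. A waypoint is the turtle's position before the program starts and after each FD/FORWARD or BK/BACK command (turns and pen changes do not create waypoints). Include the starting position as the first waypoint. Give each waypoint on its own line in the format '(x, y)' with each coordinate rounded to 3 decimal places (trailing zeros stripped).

Answer: (0, 0)
(-17, 0)
(2, 0)

Derivation:
Executing turtle program step by step:
Start: pos=(0,0), heading=0, pen down
BK 17: (0,0) -> (-17,0) [heading=0, draw]
PU: pen up
PU: pen up
FD 19: (-17,0) -> (2,0) [heading=0, move]
Final: pos=(2,0), heading=0, 1 segment(s) drawn
Waypoints (3 total):
(0, 0)
(-17, 0)
(2, 0)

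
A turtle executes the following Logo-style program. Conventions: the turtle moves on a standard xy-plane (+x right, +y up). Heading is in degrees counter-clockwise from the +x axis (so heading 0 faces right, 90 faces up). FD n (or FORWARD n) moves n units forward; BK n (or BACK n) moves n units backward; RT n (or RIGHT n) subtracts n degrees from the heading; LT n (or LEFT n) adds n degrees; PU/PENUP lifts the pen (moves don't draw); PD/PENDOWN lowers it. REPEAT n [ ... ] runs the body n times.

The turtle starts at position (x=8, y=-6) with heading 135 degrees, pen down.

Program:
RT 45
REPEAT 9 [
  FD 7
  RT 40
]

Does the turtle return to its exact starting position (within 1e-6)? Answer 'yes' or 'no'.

Answer: yes

Derivation:
Executing turtle program step by step:
Start: pos=(8,-6), heading=135, pen down
RT 45: heading 135 -> 90
REPEAT 9 [
  -- iteration 1/9 --
  FD 7: (8,-6) -> (8,1) [heading=90, draw]
  RT 40: heading 90 -> 50
  -- iteration 2/9 --
  FD 7: (8,1) -> (12.5,6.362) [heading=50, draw]
  RT 40: heading 50 -> 10
  -- iteration 3/9 --
  FD 7: (12.5,6.362) -> (19.393,7.578) [heading=10, draw]
  RT 40: heading 10 -> 330
  -- iteration 4/9 --
  FD 7: (19.393,7.578) -> (25.455,4.078) [heading=330, draw]
  RT 40: heading 330 -> 290
  -- iteration 5/9 --
  FD 7: (25.455,4.078) -> (27.849,-2.5) [heading=290, draw]
  RT 40: heading 290 -> 250
  -- iteration 6/9 --
  FD 7: (27.849,-2.5) -> (25.455,-9.078) [heading=250, draw]
  RT 40: heading 250 -> 210
  -- iteration 7/9 --
  FD 7: (25.455,-9.078) -> (19.393,-12.578) [heading=210, draw]
  RT 40: heading 210 -> 170
  -- iteration 8/9 --
  FD 7: (19.393,-12.578) -> (12.5,-11.362) [heading=170, draw]
  RT 40: heading 170 -> 130
  -- iteration 9/9 --
  FD 7: (12.5,-11.362) -> (8,-6) [heading=130, draw]
  RT 40: heading 130 -> 90
]
Final: pos=(8,-6), heading=90, 9 segment(s) drawn

Start position: (8, -6)
Final position: (8, -6)
Distance = 0; < 1e-6 -> CLOSED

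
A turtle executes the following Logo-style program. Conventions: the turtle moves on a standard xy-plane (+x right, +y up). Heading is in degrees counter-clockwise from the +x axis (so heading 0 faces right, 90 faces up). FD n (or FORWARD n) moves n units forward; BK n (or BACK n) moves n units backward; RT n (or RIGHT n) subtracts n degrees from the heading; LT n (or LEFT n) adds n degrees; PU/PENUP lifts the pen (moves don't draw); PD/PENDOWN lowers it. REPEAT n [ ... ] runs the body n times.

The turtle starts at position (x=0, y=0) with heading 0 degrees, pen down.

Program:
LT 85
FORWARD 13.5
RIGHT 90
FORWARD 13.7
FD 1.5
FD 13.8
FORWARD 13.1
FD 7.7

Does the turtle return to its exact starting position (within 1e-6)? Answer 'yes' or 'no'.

Answer: no

Derivation:
Executing turtle program step by step:
Start: pos=(0,0), heading=0, pen down
LT 85: heading 0 -> 85
FD 13.5: (0,0) -> (1.177,13.449) [heading=85, draw]
RT 90: heading 85 -> 355
FD 13.7: (1.177,13.449) -> (14.824,12.255) [heading=355, draw]
FD 1.5: (14.824,12.255) -> (16.319,12.124) [heading=355, draw]
FD 13.8: (16.319,12.124) -> (30.066,10.921) [heading=355, draw]
FD 13.1: (30.066,10.921) -> (43.116,9.779) [heading=355, draw]
FD 7.7: (43.116,9.779) -> (50.787,9.108) [heading=355, draw]
Final: pos=(50.787,9.108), heading=355, 6 segment(s) drawn

Start position: (0, 0)
Final position: (50.787, 9.108)
Distance = 51.597; >= 1e-6 -> NOT closed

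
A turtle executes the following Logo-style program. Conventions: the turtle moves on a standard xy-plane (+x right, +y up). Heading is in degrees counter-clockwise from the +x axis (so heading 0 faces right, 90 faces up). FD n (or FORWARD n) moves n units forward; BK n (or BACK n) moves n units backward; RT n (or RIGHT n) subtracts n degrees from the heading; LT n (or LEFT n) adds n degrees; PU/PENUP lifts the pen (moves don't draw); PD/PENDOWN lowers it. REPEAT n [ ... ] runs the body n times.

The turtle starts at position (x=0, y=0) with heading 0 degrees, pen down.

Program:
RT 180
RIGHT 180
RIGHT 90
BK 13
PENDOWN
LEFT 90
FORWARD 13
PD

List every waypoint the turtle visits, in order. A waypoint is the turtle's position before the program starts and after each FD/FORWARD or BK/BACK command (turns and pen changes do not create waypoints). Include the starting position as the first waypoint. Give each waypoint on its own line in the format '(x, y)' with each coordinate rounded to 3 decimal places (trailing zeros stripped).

Executing turtle program step by step:
Start: pos=(0,0), heading=0, pen down
RT 180: heading 0 -> 180
RT 180: heading 180 -> 0
RT 90: heading 0 -> 270
BK 13: (0,0) -> (0,13) [heading=270, draw]
PD: pen down
LT 90: heading 270 -> 0
FD 13: (0,13) -> (13,13) [heading=0, draw]
PD: pen down
Final: pos=(13,13), heading=0, 2 segment(s) drawn
Waypoints (3 total):
(0, 0)
(0, 13)
(13, 13)

Answer: (0, 0)
(0, 13)
(13, 13)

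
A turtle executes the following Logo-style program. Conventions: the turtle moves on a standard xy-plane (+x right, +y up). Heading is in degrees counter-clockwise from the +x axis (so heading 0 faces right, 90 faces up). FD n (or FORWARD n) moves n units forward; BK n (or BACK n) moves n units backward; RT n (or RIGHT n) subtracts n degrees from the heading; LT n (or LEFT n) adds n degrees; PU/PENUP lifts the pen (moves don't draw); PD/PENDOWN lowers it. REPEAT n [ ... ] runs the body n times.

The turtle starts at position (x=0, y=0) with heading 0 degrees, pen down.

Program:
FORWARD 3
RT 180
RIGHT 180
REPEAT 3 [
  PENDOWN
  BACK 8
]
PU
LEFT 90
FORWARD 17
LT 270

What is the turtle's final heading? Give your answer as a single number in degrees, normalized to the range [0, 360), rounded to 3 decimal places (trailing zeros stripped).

Answer: 0

Derivation:
Executing turtle program step by step:
Start: pos=(0,0), heading=0, pen down
FD 3: (0,0) -> (3,0) [heading=0, draw]
RT 180: heading 0 -> 180
RT 180: heading 180 -> 0
REPEAT 3 [
  -- iteration 1/3 --
  PD: pen down
  BK 8: (3,0) -> (-5,0) [heading=0, draw]
  -- iteration 2/3 --
  PD: pen down
  BK 8: (-5,0) -> (-13,0) [heading=0, draw]
  -- iteration 3/3 --
  PD: pen down
  BK 8: (-13,0) -> (-21,0) [heading=0, draw]
]
PU: pen up
LT 90: heading 0 -> 90
FD 17: (-21,0) -> (-21,17) [heading=90, move]
LT 270: heading 90 -> 0
Final: pos=(-21,17), heading=0, 4 segment(s) drawn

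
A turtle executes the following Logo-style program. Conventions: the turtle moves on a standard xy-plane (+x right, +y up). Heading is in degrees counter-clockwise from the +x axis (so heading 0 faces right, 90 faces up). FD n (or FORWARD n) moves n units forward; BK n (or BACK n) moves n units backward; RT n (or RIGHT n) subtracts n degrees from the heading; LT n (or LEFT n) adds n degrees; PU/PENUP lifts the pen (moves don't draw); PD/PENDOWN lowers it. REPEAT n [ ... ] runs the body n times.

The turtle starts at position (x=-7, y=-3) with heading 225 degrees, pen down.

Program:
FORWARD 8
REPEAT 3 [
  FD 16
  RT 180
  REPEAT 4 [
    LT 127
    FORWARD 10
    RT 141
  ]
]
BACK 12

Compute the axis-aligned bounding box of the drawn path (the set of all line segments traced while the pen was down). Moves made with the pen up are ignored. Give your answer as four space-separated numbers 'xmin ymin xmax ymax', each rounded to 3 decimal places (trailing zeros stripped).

Executing turtle program step by step:
Start: pos=(-7,-3), heading=225, pen down
FD 8: (-7,-3) -> (-12.657,-8.657) [heading=225, draw]
REPEAT 3 [
  -- iteration 1/3 --
  FD 16: (-12.657,-8.657) -> (-23.971,-19.971) [heading=225, draw]
  RT 180: heading 225 -> 45
  REPEAT 4 [
    -- iteration 1/4 --
    LT 127: heading 45 -> 172
    FD 10: (-23.971,-19.971) -> (-33.873,-18.579) [heading=172, draw]
    RT 141: heading 172 -> 31
    -- iteration 2/4 --
    LT 127: heading 31 -> 158
    FD 10: (-33.873,-18.579) -> (-43.145,-14.833) [heading=158, draw]
    RT 141: heading 158 -> 17
    -- iteration 3/4 --
    LT 127: heading 17 -> 144
    FD 10: (-43.145,-14.833) -> (-51.235,-8.955) [heading=144, draw]
    RT 141: heading 144 -> 3
    -- iteration 4/4 --
    LT 127: heading 3 -> 130
    FD 10: (-51.235,-8.955) -> (-57.663,-1.294) [heading=130, draw]
    RT 141: heading 130 -> 349
  ]
  -- iteration 2/3 --
  FD 16: (-57.663,-1.294) -> (-41.957,-4.347) [heading=349, draw]
  RT 180: heading 349 -> 169
  REPEAT 4 [
    -- iteration 1/4 --
    LT 127: heading 169 -> 296
    FD 10: (-41.957,-4.347) -> (-37.573,-13.335) [heading=296, draw]
    RT 141: heading 296 -> 155
    -- iteration 2/4 --
    LT 127: heading 155 -> 282
    FD 10: (-37.573,-13.335) -> (-35.494,-23.117) [heading=282, draw]
    RT 141: heading 282 -> 141
    -- iteration 3/4 --
    LT 127: heading 141 -> 268
    FD 10: (-35.494,-23.117) -> (-35.843,-33.111) [heading=268, draw]
    RT 141: heading 268 -> 127
    -- iteration 4/4 --
    LT 127: heading 127 -> 254
    FD 10: (-35.843,-33.111) -> (-38.6,-42.723) [heading=254, draw]
    RT 141: heading 254 -> 113
  ]
  -- iteration 3/3 --
  FD 16: (-38.6,-42.723) -> (-44.851,-27.995) [heading=113, draw]
  RT 180: heading 113 -> 293
  REPEAT 4 [
    -- iteration 1/4 --
    LT 127: heading 293 -> 60
    FD 10: (-44.851,-27.995) -> (-39.851,-19.335) [heading=60, draw]
    RT 141: heading 60 -> 279
    -- iteration 2/4 --
    LT 127: heading 279 -> 46
    FD 10: (-39.851,-19.335) -> (-32.905,-12.142) [heading=46, draw]
    RT 141: heading 46 -> 265
    -- iteration 3/4 --
    LT 127: heading 265 -> 32
    FD 10: (-32.905,-12.142) -> (-24.424,-6.842) [heading=32, draw]
    RT 141: heading 32 -> 251
    -- iteration 4/4 --
    LT 127: heading 251 -> 18
    FD 10: (-24.424,-6.842) -> (-14.914,-3.752) [heading=18, draw]
    RT 141: heading 18 -> 237
  ]
]
BK 12: (-14.914,-3.752) -> (-8.378,6.312) [heading=237, draw]
Final: pos=(-8.378,6.312), heading=237, 17 segment(s) drawn

Segment endpoints: x in {-57.663, -51.235, -44.851, -43.145, -41.957, -39.851, -38.6, -37.573, -35.843, -35.494, -33.873, -32.905, -24.424, -23.971, -14.914, -12.657, -8.378, -7}, y in {-42.723, -33.111, -27.995, -23.117, -19.971, -19.335, -18.579, -14.833, -13.335, -12.142, -8.955, -8.657, -6.842, -4.347, -3.752, -3, -1.294, 6.312}
xmin=-57.663, ymin=-42.723, xmax=-7, ymax=6.312

Answer: -57.663 -42.723 -7 6.312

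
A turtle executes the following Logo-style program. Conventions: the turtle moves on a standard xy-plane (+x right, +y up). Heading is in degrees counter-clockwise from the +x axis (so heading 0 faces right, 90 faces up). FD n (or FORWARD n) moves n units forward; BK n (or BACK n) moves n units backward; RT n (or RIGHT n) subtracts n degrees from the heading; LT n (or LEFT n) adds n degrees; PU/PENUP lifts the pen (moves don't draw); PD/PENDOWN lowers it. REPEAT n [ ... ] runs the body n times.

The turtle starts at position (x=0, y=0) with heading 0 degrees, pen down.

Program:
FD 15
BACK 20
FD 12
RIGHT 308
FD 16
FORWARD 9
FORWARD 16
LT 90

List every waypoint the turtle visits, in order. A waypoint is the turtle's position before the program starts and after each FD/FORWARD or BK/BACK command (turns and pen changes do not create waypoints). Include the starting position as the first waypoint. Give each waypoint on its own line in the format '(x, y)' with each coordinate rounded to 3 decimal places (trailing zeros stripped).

Answer: (0, 0)
(15, 0)
(-5, 0)
(7, 0)
(16.851, 12.608)
(22.392, 19.7)
(32.242, 32.308)

Derivation:
Executing turtle program step by step:
Start: pos=(0,0), heading=0, pen down
FD 15: (0,0) -> (15,0) [heading=0, draw]
BK 20: (15,0) -> (-5,0) [heading=0, draw]
FD 12: (-5,0) -> (7,0) [heading=0, draw]
RT 308: heading 0 -> 52
FD 16: (7,0) -> (16.851,12.608) [heading=52, draw]
FD 9: (16.851,12.608) -> (22.392,19.7) [heading=52, draw]
FD 16: (22.392,19.7) -> (32.242,32.308) [heading=52, draw]
LT 90: heading 52 -> 142
Final: pos=(32.242,32.308), heading=142, 6 segment(s) drawn
Waypoints (7 total):
(0, 0)
(15, 0)
(-5, 0)
(7, 0)
(16.851, 12.608)
(22.392, 19.7)
(32.242, 32.308)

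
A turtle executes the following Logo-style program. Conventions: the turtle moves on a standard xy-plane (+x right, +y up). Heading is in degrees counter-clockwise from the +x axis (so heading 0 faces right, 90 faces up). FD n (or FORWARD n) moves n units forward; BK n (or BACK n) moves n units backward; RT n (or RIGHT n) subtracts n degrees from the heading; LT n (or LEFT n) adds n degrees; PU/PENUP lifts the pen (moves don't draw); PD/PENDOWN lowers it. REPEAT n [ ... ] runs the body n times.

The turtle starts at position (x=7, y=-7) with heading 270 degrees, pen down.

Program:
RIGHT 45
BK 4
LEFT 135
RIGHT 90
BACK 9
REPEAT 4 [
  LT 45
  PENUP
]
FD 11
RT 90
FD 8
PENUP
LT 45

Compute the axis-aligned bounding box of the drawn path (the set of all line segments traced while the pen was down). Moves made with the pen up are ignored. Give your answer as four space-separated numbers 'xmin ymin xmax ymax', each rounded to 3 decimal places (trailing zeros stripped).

Answer: 7 -7 9.828 4.828

Derivation:
Executing turtle program step by step:
Start: pos=(7,-7), heading=270, pen down
RT 45: heading 270 -> 225
BK 4: (7,-7) -> (9.828,-4.172) [heading=225, draw]
LT 135: heading 225 -> 0
RT 90: heading 0 -> 270
BK 9: (9.828,-4.172) -> (9.828,4.828) [heading=270, draw]
REPEAT 4 [
  -- iteration 1/4 --
  LT 45: heading 270 -> 315
  PU: pen up
  -- iteration 2/4 --
  LT 45: heading 315 -> 0
  PU: pen up
  -- iteration 3/4 --
  LT 45: heading 0 -> 45
  PU: pen up
  -- iteration 4/4 --
  LT 45: heading 45 -> 90
  PU: pen up
]
FD 11: (9.828,4.828) -> (9.828,15.828) [heading=90, move]
RT 90: heading 90 -> 0
FD 8: (9.828,15.828) -> (17.828,15.828) [heading=0, move]
PU: pen up
LT 45: heading 0 -> 45
Final: pos=(17.828,15.828), heading=45, 2 segment(s) drawn

Segment endpoints: x in {7, 9.828, 9.828}, y in {-7, -4.172, 4.828}
xmin=7, ymin=-7, xmax=9.828, ymax=4.828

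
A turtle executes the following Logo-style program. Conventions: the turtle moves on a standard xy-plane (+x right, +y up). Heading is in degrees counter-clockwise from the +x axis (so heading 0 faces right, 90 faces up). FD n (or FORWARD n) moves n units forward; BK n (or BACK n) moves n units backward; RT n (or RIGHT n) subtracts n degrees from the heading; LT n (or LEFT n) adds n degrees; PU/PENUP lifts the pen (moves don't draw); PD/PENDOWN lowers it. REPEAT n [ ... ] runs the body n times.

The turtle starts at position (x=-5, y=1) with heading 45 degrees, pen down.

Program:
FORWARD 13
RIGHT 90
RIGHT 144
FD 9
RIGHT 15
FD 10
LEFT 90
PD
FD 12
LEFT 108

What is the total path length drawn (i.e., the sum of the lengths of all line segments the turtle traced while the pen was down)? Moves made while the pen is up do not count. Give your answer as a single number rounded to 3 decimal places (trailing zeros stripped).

Answer: 44

Derivation:
Executing turtle program step by step:
Start: pos=(-5,1), heading=45, pen down
FD 13: (-5,1) -> (4.192,10.192) [heading=45, draw]
RT 90: heading 45 -> 315
RT 144: heading 315 -> 171
FD 9: (4.192,10.192) -> (-4.697,11.6) [heading=171, draw]
RT 15: heading 171 -> 156
FD 10: (-4.697,11.6) -> (-13.832,15.668) [heading=156, draw]
LT 90: heading 156 -> 246
PD: pen down
FD 12: (-13.832,15.668) -> (-18.713,4.705) [heading=246, draw]
LT 108: heading 246 -> 354
Final: pos=(-18.713,4.705), heading=354, 4 segment(s) drawn

Segment lengths:
  seg 1: (-5,1) -> (4.192,10.192), length = 13
  seg 2: (4.192,10.192) -> (-4.697,11.6), length = 9
  seg 3: (-4.697,11.6) -> (-13.832,15.668), length = 10
  seg 4: (-13.832,15.668) -> (-18.713,4.705), length = 12
Total = 44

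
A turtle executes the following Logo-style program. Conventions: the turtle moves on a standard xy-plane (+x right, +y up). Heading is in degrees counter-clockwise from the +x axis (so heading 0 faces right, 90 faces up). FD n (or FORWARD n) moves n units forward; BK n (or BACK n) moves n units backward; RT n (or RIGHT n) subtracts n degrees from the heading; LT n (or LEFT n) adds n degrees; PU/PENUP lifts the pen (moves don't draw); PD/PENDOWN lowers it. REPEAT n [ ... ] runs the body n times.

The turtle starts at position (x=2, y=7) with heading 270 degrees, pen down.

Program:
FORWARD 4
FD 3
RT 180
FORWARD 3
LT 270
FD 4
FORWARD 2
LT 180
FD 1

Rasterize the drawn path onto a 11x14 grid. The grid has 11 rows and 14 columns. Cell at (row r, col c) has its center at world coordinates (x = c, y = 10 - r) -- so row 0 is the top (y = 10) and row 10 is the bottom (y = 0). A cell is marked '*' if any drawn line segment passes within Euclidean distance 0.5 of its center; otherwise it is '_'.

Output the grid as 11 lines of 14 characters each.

Answer: ______________
______________
______________
__*___________
__*___________
__*___________
__*___________
__*******_____
__*___________
__*___________
__*___________

Derivation:
Segment 0: (2,7) -> (2,3)
Segment 1: (2,3) -> (2,0)
Segment 2: (2,0) -> (2,3)
Segment 3: (2,3) -> (6,3)
Segment 4: (6,3) -> (8,3)
Segment 5: (8,3) -> (7,3)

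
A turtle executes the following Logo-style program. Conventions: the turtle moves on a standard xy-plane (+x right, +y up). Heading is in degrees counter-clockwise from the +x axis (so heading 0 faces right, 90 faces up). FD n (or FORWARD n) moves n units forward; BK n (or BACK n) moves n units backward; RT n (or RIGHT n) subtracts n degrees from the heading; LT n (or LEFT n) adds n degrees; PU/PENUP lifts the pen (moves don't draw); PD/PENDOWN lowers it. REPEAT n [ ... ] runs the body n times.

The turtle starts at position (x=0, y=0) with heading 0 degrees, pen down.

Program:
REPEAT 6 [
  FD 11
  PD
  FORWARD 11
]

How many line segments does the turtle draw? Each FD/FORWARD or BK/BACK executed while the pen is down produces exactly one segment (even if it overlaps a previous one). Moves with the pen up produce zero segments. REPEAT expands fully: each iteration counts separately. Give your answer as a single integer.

Answer: 12

Derivation:
Executing turtle program step by step:
Start: pos=(0,0), heading=0, pen down
REPEAT 6 [
  -- iteration 1/6 --
  FD 11: (0,0) -> (11,0) [heading=0, draw]
  PD: pen down
  FD 11: (11,0) -> (22,0) [heading=0, draw]
  -- iteration 2/6 --
  FD 11: (22,0) -> (33,0) [heading=0, draw]
  PD: pen down
  FD 11: (33,0) -> (44,0) [heading=0, draw]
  -- iteration 3/6 --
  FD 11: (44,0) -> (55,0) [heading=0, draw]
  PD: pen down
  FD 11: (55,0) -> (66,0) [heading=0, draw]
  -- iteration 4/6 --
  FD 11: (66,0) -> (77,0) [heading=0, draw]
  PD: pen down
  FD 11: (77,0) -> (88,0) [heading=0, draw]
  -- iteration 5/6 --
  FD 11: (88,0) -> (99,0) [heading=0, draw]
  PD: pen down
  FD 11: (99,0) -> (110,0) [heading=0, draw]
  -- iteration 6/6 --
  FD 11: (110,0) -> (121,0) [heading=0, draw]
  PD: pen down
  FD 11: (121,0) -> (132,0) [heading=0, draw]
]
Final: pos=(132,0), heading=0, 12 segment(s) drawn
Segments drawn: 12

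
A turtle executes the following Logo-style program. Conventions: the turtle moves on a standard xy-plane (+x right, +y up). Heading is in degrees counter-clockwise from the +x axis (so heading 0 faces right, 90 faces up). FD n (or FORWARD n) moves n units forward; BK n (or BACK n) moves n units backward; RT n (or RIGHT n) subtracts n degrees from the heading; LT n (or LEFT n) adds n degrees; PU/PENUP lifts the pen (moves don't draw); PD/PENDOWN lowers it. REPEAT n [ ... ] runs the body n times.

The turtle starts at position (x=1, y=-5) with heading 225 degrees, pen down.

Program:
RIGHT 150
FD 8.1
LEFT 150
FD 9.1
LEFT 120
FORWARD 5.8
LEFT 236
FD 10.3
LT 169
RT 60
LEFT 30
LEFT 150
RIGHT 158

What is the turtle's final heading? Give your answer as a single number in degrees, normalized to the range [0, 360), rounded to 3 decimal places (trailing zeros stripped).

Answer: 352

Derivation:
Executing turtle program step by step:
Start: pos=(1,-5), heading=225, pen down
RT 150: heading 225 -> 75
FD 8.1: (1,-5) -> (3.096,2.824) [heading=75, draw]
LT 150: heading 75 -> 225
FD 9.1: (3.096,2.824) -> (-3.338,-3.611) [heading=225, draw]
LT 120: heading 225 -> 345
FD 5.8: (-3.338,-3.611) -> (2.264,-5.112) [heading=345, draw]
LT 236: heading 345 -> 221
FD 10.3: (2.264,-5.112) -> (-5.509,-11.869) [heading=221, draw]
LT 169: heading 221 -> 30
RT 60: heading 30 -> 330
LT 30: heading 330 -> 0
LT 150: heading 0 -> 150
RT 158: heading 150 -> 352
Final: pos=(-5.509,-11.869), heading=352, 4 segment(s) drawn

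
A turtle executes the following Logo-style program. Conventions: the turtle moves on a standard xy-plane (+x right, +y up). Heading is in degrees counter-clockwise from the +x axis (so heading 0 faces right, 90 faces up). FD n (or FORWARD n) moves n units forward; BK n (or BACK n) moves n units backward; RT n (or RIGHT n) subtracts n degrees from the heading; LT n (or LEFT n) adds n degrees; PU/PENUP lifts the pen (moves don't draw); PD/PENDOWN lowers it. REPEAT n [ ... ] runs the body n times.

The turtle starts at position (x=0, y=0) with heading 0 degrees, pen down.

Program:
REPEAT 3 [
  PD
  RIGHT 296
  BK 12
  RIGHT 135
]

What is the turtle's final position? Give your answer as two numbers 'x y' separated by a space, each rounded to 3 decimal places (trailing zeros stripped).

Answer: -19.666 2.415

Derivation:
Executing turtle program step by step:
Start: pos=(0,0), heading=0, pen down
REPEAT 3 [
  -- iteration 1/3 --
  PD: pen down
  RT 296: heading 0 -> 64
  BK 12: (0,0) -> (-5.26,-10.786) [heading=64, draw]
  RT 135: heading 64 -> 289
  -- iteration 2/3 --
  PD: pen down
  RT 296: heading 289 -> 353
  BK 12: (-5.26,-10.786) -> (-17.171,-9.323) [heading=353, draw]
  RT 135: heading 353 -> 218
  -- iteration 3/3 --
  PD: pen down
  RT 296: heading 218 -> 282
  BK 12: (-17.171,-9.323) -> (-19.666,2.415) [heading=282, draw]
  RT 135: heading 282 -> 147
]
Final: pos=(-19.666,2.415), heading=147, 3 segment(s) drawn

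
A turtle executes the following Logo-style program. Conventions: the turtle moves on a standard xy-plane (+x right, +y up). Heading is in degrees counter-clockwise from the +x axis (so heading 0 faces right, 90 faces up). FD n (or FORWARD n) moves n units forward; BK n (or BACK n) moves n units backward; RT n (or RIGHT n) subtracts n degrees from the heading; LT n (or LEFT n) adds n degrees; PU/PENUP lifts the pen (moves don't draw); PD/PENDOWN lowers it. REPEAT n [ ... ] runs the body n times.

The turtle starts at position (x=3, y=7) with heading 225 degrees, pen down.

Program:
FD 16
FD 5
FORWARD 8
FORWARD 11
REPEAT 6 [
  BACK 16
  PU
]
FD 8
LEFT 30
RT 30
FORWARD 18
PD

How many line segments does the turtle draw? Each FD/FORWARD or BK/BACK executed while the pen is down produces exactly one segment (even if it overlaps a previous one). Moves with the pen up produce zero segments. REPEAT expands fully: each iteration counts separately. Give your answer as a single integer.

Answer: 5

Derivation:
Executing turtle program step by step:
Start: pos=(3,7), heading=225, pen down
FD 16: (3,7) -> (-8.314,-4.314) [heading=225, draw]
FD 5: (-8.314,-4.314) -> (-11.849,-7.849) [heading=225, draw]
FD 8: (-11.849,-7.849) -> (-17.506,-13.506) [heading=225, draw]
FD 11: (-17.506,-13.506) -> (-25.284,-21.284) [heading=225, draw]
REPEAT 6 [
  -- iteration 1/6 --
  BK 16: (-25.284,-21.284) -> (-13.971,-9.971) [heading=225, draw]
  PU: pen up
  -- iteration 2/6 --
  BK 16: (-13.971,-9.971) -> (-2.657,1.343) [heading=225, move]
  PU: pen up
  -- iteration 3/6 --
  BK 16: (-2.657,1.343) -> (8.657,12.657) [heading=225, move]
  PU: pen up
  -- iteration 4/6 --
  BK 16: (8.657,12.657) -> (19.971,23.971) [heading=225, move]
  PU: pen up
  -- iteration 5/6 --
  BK 16: (19.971,23.971) -> (31.284,35.284) [heading=225, move]
  PU: pen up
  -- iteration 6/6 --
  BK 16: (31.284,35.284) -> (42.598,46.598) [heading=225, move]
  PU: pen up
]
FD 8: (42.598,46.598) -> (36.941,40.941) [heading=225, move]
LT 30: heading 225 -> 255
RT 30: heading 255 -> 225
FD 18: (36.941,40.941) -> (24.213,28.213) [heading=225, move]
PD: pen down
Final: pos=(24.213,28.213), heading=225, 5 segment(s) drawn
Segments drawn: 5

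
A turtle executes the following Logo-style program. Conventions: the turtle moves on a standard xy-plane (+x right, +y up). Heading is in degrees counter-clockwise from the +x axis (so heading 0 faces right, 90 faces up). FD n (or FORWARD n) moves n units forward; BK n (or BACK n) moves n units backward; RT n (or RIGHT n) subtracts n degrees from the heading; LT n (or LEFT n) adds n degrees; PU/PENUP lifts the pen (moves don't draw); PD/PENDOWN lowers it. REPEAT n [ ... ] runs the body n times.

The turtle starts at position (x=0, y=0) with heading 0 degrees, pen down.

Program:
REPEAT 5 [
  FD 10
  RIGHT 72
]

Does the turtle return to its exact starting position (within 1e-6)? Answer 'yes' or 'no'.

Answer: yes

Derivation:
Executing turtle program step by step:
Start: pos=(0,0), heading=0, pen down
REPEAT 5 [
  -- iteration 1/5 --
  FD 10: (0,0) -> (10,0) [heading=0, draw]
  RT 72: heading 0 -> 288
  -- iteration 2/5 --
  FD 10: (10,0) -> (13.09,-9.511) [heading=288, draw]
  RT 72: heading 288 -> 216
  -- iteration 3/5 --
  FD 10: (13.09,-9.511) -> (5,-15.388) [heading=216, draw]
  RT 72: heading 216 -> 144
  -- iteration 4/5 --
  FD 10: (5,-15.388) -> (-3.09,-9.511) [heading=144, draw]
  RT 72: heading 144 -> 72
  -- iteration 5/5 --
  FD 10: (-3.09,-9.511) -> (0,0) [heading=72, draw]
  RT 72: heading 72 -> 0
]
Final: pos=(0,0), heading=0, 5 segment(s) drawn

Start position: (0, 0)
Final position: (0, 0)
Distance = 0; < 1e-6 -> CLOSED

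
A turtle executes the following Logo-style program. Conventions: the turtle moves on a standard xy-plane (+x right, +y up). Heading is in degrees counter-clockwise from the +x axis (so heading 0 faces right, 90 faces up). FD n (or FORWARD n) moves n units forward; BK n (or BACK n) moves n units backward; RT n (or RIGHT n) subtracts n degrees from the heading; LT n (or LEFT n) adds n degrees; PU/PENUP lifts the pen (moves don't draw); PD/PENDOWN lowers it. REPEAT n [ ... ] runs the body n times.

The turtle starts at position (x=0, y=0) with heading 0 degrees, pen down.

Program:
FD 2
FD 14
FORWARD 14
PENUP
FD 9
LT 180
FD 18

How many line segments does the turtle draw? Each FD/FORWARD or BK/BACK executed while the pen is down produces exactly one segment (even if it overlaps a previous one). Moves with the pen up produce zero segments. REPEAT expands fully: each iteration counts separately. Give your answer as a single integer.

Executing turtle program step by step:
Start: pos=(0,0), heading=0, pen down
FD 2: (0,0) -> (2,0) [heading=0, draw]
FD 14: (2,0) -> (16,0) [heading=0, draw]
FD 14: (16,0) -> (30,0) [heading=0, draw]
PU: pen up
FD 9: (30,0) -> (39,0) [heading=0, move]
LT 180: heading 0 -> 180
FD 18: (39,0) -> (21,0) [heading=180, move]
Final: pos=(21,0), heading=180, 3 segment(s) drawn
Segments drawn: 3

Answer: 3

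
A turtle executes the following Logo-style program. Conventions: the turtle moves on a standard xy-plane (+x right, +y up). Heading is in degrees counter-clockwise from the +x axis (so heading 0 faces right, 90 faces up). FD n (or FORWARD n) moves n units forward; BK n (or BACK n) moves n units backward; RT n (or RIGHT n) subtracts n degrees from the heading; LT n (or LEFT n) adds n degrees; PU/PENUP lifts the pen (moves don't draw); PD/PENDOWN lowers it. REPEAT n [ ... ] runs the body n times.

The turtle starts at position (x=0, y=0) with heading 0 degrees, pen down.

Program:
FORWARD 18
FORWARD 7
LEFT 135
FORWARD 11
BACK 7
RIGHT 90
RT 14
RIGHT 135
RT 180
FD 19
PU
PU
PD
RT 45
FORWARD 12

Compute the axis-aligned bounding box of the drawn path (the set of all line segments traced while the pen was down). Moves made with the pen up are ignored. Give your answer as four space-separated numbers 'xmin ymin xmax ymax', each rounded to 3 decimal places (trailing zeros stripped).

Executing turtle program step by step:
Start: pos=(0,0), heading=0, pen down
FD 18: (0,0) -> (18,0) [heading=0, draw]
FD 7: (18,0) -> (25,0) [heading=0, draw]
LT 135: heading 0 -> 135
FD 11: (25,0) -> (17.222,7.778) [heading=135, draw]
BK 7: (17.222,7.778) -> (22.172,2.828) [heading=135, draw]
RT 90: heading 135 -> 45
RT 14: heading 45 -> 31
RT 135: heading 31 -> 256
RT 180: heading 256 -> 76
FD 19: (22.172,2.828) -> (26.768,21.264) [heading=76, draw]
PU: pen up
PU: pen up
PD: pen down
RT 45: heading 76 -> 31
FD 12: (26.768,21.264) -> (37.054,27.445) [heading=31, draw]
Final: pos=(37.054,27.445), heading=31, 6 segment(s) drawn

Segment endpoints: x in {0, 17.222, 18, 22.172, 25, 26.768, 37.054}, y in {0, 2.828, 7.778, 21.264, 27.445}
xmin=0, ymin=0, xmax=37.054, ymax=27.445

Answer: 0 0 37.054 27.445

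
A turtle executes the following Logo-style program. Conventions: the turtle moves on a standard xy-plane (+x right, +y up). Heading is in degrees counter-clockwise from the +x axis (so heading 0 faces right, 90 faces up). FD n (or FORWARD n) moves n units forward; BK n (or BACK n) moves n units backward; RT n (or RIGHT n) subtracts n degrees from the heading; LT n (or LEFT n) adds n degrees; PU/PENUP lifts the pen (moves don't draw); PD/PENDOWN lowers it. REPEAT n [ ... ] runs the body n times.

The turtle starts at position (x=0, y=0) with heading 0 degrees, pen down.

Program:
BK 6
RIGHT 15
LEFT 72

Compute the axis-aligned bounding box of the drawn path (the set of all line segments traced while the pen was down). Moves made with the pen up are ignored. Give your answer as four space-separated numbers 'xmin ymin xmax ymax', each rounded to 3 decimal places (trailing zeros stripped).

Executing turtle program step by step:
Start: pos=(0,0), heading=0, pen down
BK 6: (0,0) -> (-6,0) [heading=0, draw]
RT 15: heading 0 -> 345
LT 72: heading 345 -> 57
Final: pos=(-6,0), heading=57, 1 segment(s) drawn

Segment endpoints: x in {-6, 0}, y in {0}
xmin=-6, ymin=0, xmax=0, ymax=0

Answer: -6 0 0 0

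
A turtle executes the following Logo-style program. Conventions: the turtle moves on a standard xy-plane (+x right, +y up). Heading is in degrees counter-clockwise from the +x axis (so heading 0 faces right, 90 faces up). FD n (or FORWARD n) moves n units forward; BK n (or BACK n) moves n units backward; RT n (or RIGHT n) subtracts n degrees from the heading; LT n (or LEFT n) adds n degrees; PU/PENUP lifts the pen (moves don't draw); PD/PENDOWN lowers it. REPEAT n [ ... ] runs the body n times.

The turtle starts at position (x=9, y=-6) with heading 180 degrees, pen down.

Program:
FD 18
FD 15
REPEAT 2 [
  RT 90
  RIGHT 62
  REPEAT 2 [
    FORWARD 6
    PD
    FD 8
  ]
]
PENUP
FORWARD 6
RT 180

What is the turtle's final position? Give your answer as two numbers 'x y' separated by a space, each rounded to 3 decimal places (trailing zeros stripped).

Answer: -18.29 -21.042

Derivation:
Executing turtle program step by step:
Start: pos=(9,-6), heading=180, pen down
FD 18: (9,-6) -> (-9,-6) [heading=180, draw]
FD 15: (-9,-6) -> (-24,-6) [heading=180, draw]
REPEAT 2 [
  -- iteration 1/2 --
  RT 90: heading 180 -> 90
  RT 62: heading 90 -> 28
  REPEAT 2 [
    -- iteration 1/2 --
    FD 6: (-24,-6) -> (-18.702,-3.183) [heading=28, draw]
    PD: pen down
    FD 8: (-18.702,-3.183) -> (-11.639,0.573) [heading=28, draw]
    -- iteration 2/2 --
    FD 6: (-11.639,0.573) -> (-6.341,3.389) [heading=28, draw]
    PD: pen down
    FD 8: (-6.341,3.389) -> (0.723,7.145) [heading=28, draw]
  ]
  -- iteration 2/2 --
  RT 90: heading 28 -> 298
  RT 62: heading 298 -> 236
  REPEAT 2 [
    -- iteration 1/2 --
    FD 6: (0.723,7.145) -> (-2.633,2.171) [heading=236, draw]
    PD: pen down
    FD 8: (-2.633,2.171) -> (-7.106,-4.461) [heading=236, draw]
    -- iteration 2/2 --
    FD 6: (-7.106,-4.461) -> (-10.461,-9.436) [heading=236, draw]
    PD: pen down
    FD 8: (-10.461,-9.436) -> (-14.935,-16.068) [heading=236, draw]
  ]
]
PU: pen up
FD 6: (-14.935,-16.068) -> (-18.29,-21.042) [heading=236, move]
RT 180: heading 236 -> 56
Final: pos=(-18.29,-21.042), heading=56, 10 segment(s) drawn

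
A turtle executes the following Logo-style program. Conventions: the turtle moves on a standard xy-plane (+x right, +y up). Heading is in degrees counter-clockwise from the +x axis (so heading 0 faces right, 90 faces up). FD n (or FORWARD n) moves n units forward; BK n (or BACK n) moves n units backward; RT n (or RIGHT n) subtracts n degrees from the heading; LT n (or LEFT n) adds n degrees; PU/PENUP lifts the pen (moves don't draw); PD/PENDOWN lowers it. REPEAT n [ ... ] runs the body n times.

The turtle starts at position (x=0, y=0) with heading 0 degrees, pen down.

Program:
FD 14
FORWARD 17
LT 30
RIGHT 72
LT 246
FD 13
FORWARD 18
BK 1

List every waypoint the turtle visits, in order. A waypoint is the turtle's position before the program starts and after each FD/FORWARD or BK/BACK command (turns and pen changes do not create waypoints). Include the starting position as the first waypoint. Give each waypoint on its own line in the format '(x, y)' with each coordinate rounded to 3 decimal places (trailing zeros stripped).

Executing turtle program step by step:
Start: pos=(0,0), heading=0, pen down
FD 14: (0,0) -> (14,0) [heading=0, draw]
FD 17: (14,0) -> (31,0) [heading=0, draw]
LT 30: heading 0 -> 30
RT 72: heading 30 -> 318
LT 246: heading 318 -> 204
FD 13: (31,0) -> (19.124,-5.288) [heading=204, draw]
FD 18: (19.124,-5.288) -> (2.68,-12.609) [heading=204, draw]
BK 1: (2.68,-12.609) -> (3.594,-12.202) [heading=204, draw]
Final: pos=(3.594,-12.202), heading=204, 5 segment(s) drawn
Waypoints (6 total):
(0, 0)
(14, 0)
(31, 0)
(19.124, -5.288)
(2.68, -12.609)
(3.594, -12.202)

Answer: (0, 0)
(14, 0)
(31, 0)
(19.124, -5.288)
(2.68, -12.609)
(3.594, -12.202)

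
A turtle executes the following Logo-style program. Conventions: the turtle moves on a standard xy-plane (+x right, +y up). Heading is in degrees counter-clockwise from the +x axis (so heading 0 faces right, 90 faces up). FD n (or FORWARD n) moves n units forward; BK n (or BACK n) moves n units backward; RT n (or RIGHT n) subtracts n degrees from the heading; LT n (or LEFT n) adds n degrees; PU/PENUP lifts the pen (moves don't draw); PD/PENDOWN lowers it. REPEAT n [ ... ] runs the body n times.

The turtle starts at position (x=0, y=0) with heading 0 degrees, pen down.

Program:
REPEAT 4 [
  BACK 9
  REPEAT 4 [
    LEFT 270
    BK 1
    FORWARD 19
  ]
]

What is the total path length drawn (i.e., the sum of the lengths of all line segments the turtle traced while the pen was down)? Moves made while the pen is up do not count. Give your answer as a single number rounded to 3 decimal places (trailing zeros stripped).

Executing turtle program step by step:
Start: pos=(0,0), heading=0, pen down
REPEAT 4 [
  -- iteration 1/4 --
  BK 9: (0,0) -> (-9,0) [heading=0, draw]
  REPEAT 4 [
    -- iteration 1/4 --
    LT 270: heading 0 -> 270
    BK 1: (-9,0) -> (-9,1) [heading=270, draw]
    FD 19: (-9,1) -> (-9,-18) [heading=270, draw]
    -- iteration 2/4 --
    LT 270: heading 270 -> 180
    BK 1: (-9,-18) -> (-8,-18) [heading=180, draw]
    FD 19: (-8,-18) -> (-27,-18) [heading=180, draw]
    -- iteration 3/4 --
    LT 270: heading 180 -> 90
    BK 1: (-27,-18) -> (-27,-19) [heading=90, draw]
    FD 19: (-27,-19) -> (-27,0) [heading=90, draw]
    -- iteration 4/4 --
    LT 270: heading 90 -> 0
    BK 1: (-27,0) -> (-28,0) [heading=0, draw]
    FD 19: (-28,0) -> (-9,0) [heading=0, draw]
  ]
  -- iteration 2/4 --
  BK 9: (-9,0) -> (-18,0) [heading=0, draw]
  REPEAT 4 [
    -- iteration 1/4 --
    LT 270: heading 0 -> 270
    BK 1: (-18,0) -> (-18,1) [heading=270, draw]
    FD 19: (-18,1) -> (-18,-18) [heading=270, draw]
    -- iteration 2/4 --
    LT 270: heading 270 -> 180
    BK 1: (-18,-18) -> (-17,-18) [heading=180, draw]
    FD 19: (-17,-18) -> (-36,-18) [heading=180, draw]
    -- iteration 3/4 --
    LT 270: heading 180 -> 90
    BK 1: (-36,-18) -> (-36,-19) [heading=90, draw]
    FD 19: (-36,-19) -> (-36,0) [heading=90, draw]
    -- iteration 4/4 --
    LT 270: heading 90 -> 0
    BK 1: (-36,0) -> (-37,0) [heading=0, draw]
    FD 19: (-37,0) -> (-18,0) [heading=0, draw]
  ]
  -- iteration 3/4 --
  BK 9: (-18,0) -> (-27,0) [heading=0, draw]
  REPEAT 4 [
    -- iteration 1/4 --
    LT 270: heading 0 -> 270
    BK 1: (-27,0) -> (-27,1) [heading=270, draw]
    FD 19: (-27,1) -> (-27,-18) [heading=270, draw]
    -- iteration 2/4 --
    LT 270: heading 270 -> 180
    BK 1: (-27,-18) -> (-26,-18) [heading=180, draw]
    FD 19: (-26,-18) -> (-45,-18) [heading=180, draw]
    -- iteration 3/4 --
    LT 270: heading 180 -> 90
    BK 1: (-45,-18) -> (-45,-19) [heading=90, draw]
    FD 19: (-45,-19) -> (-45,0) [heading=90, draw]
    -- iteration 4/4 --
    LT 270: heading 90 -> 0
    BK 1: (-45,0) -> (-46,0) [heading=0, draw]
    FD 19: (-46,0) -> (-27,0) [heading=0, draw]
  ]
  -- iteration 4/4 --
  BK 9: (-27,0) -> (-36,0) [heading=0, draw]
  REPEAT 4 [
    -- iteration 1/4 --
    LT 270: heading 0 -> 270
    BK 1: (-36,0) -> (-36,1) [heading=270, draw]
    FD 19: (-36,1) -> (-36,-18) [heading=270, draw]
    -- iteration 2/4 --
    LT 270: heading 270 -> 180
    BK 1: (-36,-18) -> (-35,-18) [heading=180, draw]
    FD 19: (-35,-18) -> (-54,-18) [heading=180, draw]
    -- iteration 3/4 --
    LT 270: heading 180 -> 90
    BK 1: (-54,-18) -> (-54,-19) [heading=90, draw]
    FD 19: (-54,-19) -> (-54,0) [heading=90, draw]
    -- iteration 4/4 --
    LT 270: heading 90 -> 0
    BK 1: (-54,0) -> (-55,0) [heading=0, draw]
    FD 19: (-55,0) -> (-36,0) [heading=0, draw]
  ]
]
Final: pos=(-36,0), heading=0, 36 segment(s) drawn

Segment lengths:
  seg 1: (0,0) -> (-9,0), length = 9
  seg 2: (-9,0) -> (-9,1), length = 1
  seg 3: (-9,1) -> (-9,-18), length = 19
  seg 4: (-9,-18) -> (-8,-18), length = 1
  seg 5: (-8,-18) -> (-27,-18), length = 19
  seg 6: (-27,-18) -> (-27,-19), length = 1
  seg 7: (-27,-19) -> (-27,0), length = 19
  seg 8: (-27,0) -> (-28,0), length = 1
  seg 9: (-28,0) -> (-9,0), length = 19
  seg 10: (-9,0) -> (-18,0), length = 9
  seg 11: (-18,0) -> (-18,1), length = 1
  seg 12: (-18,1) -> (-18,-18), length = 19
  seg 13: (-18,-18) -> (-17,-18), length = 1
  seg 14: (-17,-18) -> (-36,-18), length = 19
  seg 15: (-36,-18) -> (-36,-19), length = 1
  seg 16: (-36,-19) -> (-36,0), length = 19
  seg 17: (-36,0) -> (-37,0), length = 1
  seg 18: (-37,0) -> (-18,0), length = 19
  seg 19: (-18,0) -> (-27,0), length = 9
  seg 20: (-27,0) -> (-27,1), length = 1
  seg 21: (-27,1) -> (-27,-18), length = 19
  seg 22: (-27,-18) -> (-26,-18), length = 1
  seg 23: (-26,-18) -> (-45,-18), length = 19
  seg 24: (-45,-18) -> (-45,-19), length = 1
  seg 25: (-45,-19) -> (-45,0), length = 19
  seg 26: (-45,0) -> (-46,0), length = 1
  seg 27: (-46,0) -> (-27,0), length = 19
  seg 28: (-27,0) -> (-36,0), length = 9
  seg 29: (-36,0) -> (-36,1), length = 1
  seg 30: (-36,1) -> (-36,-18), length = 19
  seg 31: (-36,-18) -> (-35,-18), length = 1
  seg 32: (-35,-18) -> (-54,-18), length = 19
  seg 33: (-54,-18) -> (-54,-19), length = 1
  seg 34: (-54,-19) -> (-54,0), length = 19
  seg 35: (-54,0) -> (-55,0), length = 1
  seg 36: (-55,0) -> (-36,0), length = 19
Total = 356

Answer: 356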